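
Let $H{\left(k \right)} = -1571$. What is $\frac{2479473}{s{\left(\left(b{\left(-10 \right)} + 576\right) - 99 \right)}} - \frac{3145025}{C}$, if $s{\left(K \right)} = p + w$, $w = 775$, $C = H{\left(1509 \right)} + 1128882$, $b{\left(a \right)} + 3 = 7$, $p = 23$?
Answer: $\frac{930875819051}{299864726} \approx 3104.3$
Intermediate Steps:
$b{\left(a \right)} = 4$ ($b{\left(a \right)} = -3 + 7 = 4$)
$C = 1127311$ ($C = -1571 + 1128882 = 1127311$)
$s{\left(K \right)} = 798$ ($s{\left(K \right)} = 23 + 775 = 798$)
$\frac{2479473}{s{\left(\left(b{\left(-10 \right)} + 576\right) - 99 \right)}} - \frac{3145025}{C} = \frac{2479473}{798} - \frac{3145025}{1127311} = 2479473 \cdot \frac{1}{798} - \frac{3145025}{1127311} = \frac{826491}{266} - \frac{3145025}{1127311} = \frac{930875819051}{299864726}$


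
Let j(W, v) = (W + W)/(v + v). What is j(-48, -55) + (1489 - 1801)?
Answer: -17112/55 ≈ -311.13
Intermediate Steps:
j(W, v) = W/v (j(W, v) = (2*W)/((2*v)) = (2*W)*(1/(2*v)) = W/v)
j(-48, -55) + (1489 - 1801) = -48/(-55) + (1489 - 1801) = -48*(-1/55) - 312 = 48/55 - 312 = -17112/55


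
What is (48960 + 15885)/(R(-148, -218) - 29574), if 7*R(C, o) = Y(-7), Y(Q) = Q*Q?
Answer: -64845/29567 ≈ -2.1932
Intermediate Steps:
Y(Q) = Q²
R(C, o) = 7 (R(C, o) = (⅐)*(-7)² = (⅐)*49 = 7)
(48960 + 15885)/(R(-148, -218) - 29574) = (48960 + 15885)/(7 - 29574) = 64845/(-29567) = 64845*(-1/29567) = -64845/29567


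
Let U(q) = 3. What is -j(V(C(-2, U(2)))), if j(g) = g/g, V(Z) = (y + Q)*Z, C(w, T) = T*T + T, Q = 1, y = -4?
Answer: -1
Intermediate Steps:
C(w, T) = T + T² (C(w, T) = T² + T = T + T²)
V(Z) = -3*Z (V(Z) = (-4 + 1)*Z = -3*Z)
j(g) = 1
-j(V(C(-2, U(2)))) = -1*1 = -1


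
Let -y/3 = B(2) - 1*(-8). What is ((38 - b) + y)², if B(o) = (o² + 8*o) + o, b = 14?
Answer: 4356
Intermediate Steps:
B(o) = o² + 9*o
y = -90 (y = -3*(2*(9 + 2) - 1*(-8)) = -3*(2*11 + 8) = -3*(22 + 8) = -3*30 = -90)
((38 - b) + y)² = ((38 - 1*14) - 90)² = ((38 - 14) - 90)² = (24 - 90)² = (-66)² = 4356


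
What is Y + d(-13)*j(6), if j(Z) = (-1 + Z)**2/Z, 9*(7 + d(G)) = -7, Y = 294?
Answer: 7063/27 ≈ 261.59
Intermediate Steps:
d(G) = -70/9 (d(G) = -7 + (1/9)*(-7) = -7 - 7/9 = -70/9)
j(Z) = (-1 + Z)**2/Z
Y + d(-13)*j(6) = 294 - 70*(-1 + 6)**2/(9*6) = 294 - 35*5**2/27 = 294 - 35*25/27 = 294 - 70/9*25/6 = 294 - 875/27 = 7063/27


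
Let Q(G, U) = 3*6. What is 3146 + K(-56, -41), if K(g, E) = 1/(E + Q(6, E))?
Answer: 72357/23 ≈ 3146.0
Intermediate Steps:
Q(G, U) = 18
K(g, E) = 1/(18 + E) (K(g, E) = 1/(E + 18) = 1/(18 + E))
3146 + K(-56, -41) = 3146 + 1/(18 - 41) = 3146 + 1/(-23) = 3146 - 1/23 = 72357/23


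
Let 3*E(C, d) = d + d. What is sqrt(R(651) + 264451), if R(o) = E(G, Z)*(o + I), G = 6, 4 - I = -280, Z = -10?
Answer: sqrt(2323959)/3 ≈ 508.15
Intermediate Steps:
I = 284 (I = 4 - 1*(-280) = 4 + 280 = 284)
E(C, d) = 2*d/3 (E(C, d) = (d + d)/3 = (2*d)/3 = 2*d/3)
R(o) = -5680/3 - 20*o/3 (R(o) = ((2/3)*(-10))*(o + 284) = -20*(284 + o)/3 = -5680/3 - 20*o/3)
sqrt(R(651) + 264451) = sqrt((-5680/3 - 20/3*651) + 264451) = sqrt((-5680/3 - 4340) + 264451) = sqrt(-18700/3 + 264451) = sqrt(774653/3) = sqrt(2323959)/3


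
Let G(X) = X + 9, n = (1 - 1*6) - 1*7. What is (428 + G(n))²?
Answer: 180625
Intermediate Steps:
n = -12 (n = (1 - 6) - 7 = -5 - 7 = -12)
G(X) = 9 + X
(428 + G(n))² = (428 + (9 - 12))² = (428 - 3)² = 425² = 180625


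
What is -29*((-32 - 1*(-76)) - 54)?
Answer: 290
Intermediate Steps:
-29*((-32 - 1*(-76)) - 54) = -29*((-32 + 76) - 54) = -29*(44 - 54) = -29*(-10) = 290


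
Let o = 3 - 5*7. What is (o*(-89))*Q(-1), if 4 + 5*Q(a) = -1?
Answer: -2848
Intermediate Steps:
o = -32 (o = 3 - 35 = -32)
Q(a) = -1 (Q(a) = -4/5 + (1/5)*(-1) = -4/5 - 1/5 = -1)
(o*(-89))*Q(-1) = -32*(-89)*(-1) = 2848*(-1) = -2848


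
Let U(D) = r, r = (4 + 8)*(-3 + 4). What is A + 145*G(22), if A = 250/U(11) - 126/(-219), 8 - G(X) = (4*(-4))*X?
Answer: 22872977/438 ≈ 52221.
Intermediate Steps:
r = 12 (r = 12*1 = 12)
G(X) = 8 + 16*X (G(X) = 8 - 4*(-4)*X = 8 - (-16)*X = 8 + 16*X)
U(D) = 12
A = 9377/438 (A = 250/12 - 126/(-219) = 250*(1/12) - 126*(-1/219) = 125/6 + 42/73 = 9377/438 ≈ 21.409)
A + 145*G(22) = 9377/438 + 145*(8 + 16*22) = 9377/438 + 145*(8 + 352) = 9377/438 + 145*360 = 9377/438 + 52200 = 22872977/438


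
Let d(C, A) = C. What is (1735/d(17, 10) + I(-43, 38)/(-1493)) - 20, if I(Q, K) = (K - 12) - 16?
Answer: 2082565/25381 ≈ 82.052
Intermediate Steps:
I(Q, K) = -28 + K (I(Q, K) = (-12 + K) - 16 = -28 + K)
(1735/d(17, 10) + I(-43, 38)/(-1493)) - 20 = (1735/17 + (-28 + 38)/(-1493)) - 20 = (1735*(1/17) + 10*(-1/1493)) - 20 = (1735/17 - 10/1493) - 20 = 2590185/25381 - 20 = 2082565/25381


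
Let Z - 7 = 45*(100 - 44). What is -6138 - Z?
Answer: -8665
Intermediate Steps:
Z = 2527 (Z = 7 + 45*(100 - 44) = 7 + 45*56 = 7 + 2520 = 2527)
-6138 - Z = -6138 - 1*2527 = -6138 - 2527 = -8665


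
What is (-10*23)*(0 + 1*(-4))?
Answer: 920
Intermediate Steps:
(-10*23)*(0 + 1*(-4)) = -230*(0 - 4) = -230*(-4) = 920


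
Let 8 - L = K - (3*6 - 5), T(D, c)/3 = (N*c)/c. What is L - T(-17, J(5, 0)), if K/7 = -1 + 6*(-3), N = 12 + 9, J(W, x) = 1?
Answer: 91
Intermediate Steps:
N = 21
T(D, c) = 63 (T(D, c) = 3*((21*c)/c) = 3*21 = 63)
K = -133 (K = 7*(-1 + 6*(-3)) = 7*(-1 - 18) = 7*(-19) = -133)
L = 154 (L = 8 - (-133 - (3*6 - 5)) = 8 - (-133 - (18 - 5)) = 8 - (-133 - 1*13) = 8 - (-133 - 13) = 8 - 1*(-146) = 8 + 146 = 154)
L - T(-17, J(5, 0)) = 154 - 1*63 = 154 - 63 = 91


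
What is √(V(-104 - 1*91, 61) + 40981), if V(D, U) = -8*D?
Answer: √42541 ≈ 206.25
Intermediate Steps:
√(V(-104 - 1*91, 61) + 40981) = √(-8*(-104 - 1*91) + 40981) = √(-8*(-104 - 91) + 40981) = √(-8*(-195) + 40981) = √(1560 + 40981) = √42541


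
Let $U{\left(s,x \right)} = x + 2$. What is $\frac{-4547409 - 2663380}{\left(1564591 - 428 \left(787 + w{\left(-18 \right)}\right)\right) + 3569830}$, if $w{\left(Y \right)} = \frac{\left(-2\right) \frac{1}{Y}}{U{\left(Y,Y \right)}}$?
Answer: $- \frac{259588404}{172713167} \approx -1.503$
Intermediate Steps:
$U{\left(s,x \right)} = 2 + x$
$w{\left(Y \right)} = - \frac{2}{Y \left(2 + Y\right)}$ ($w{\left(Y \right)} = \frac{\left(-2\right) \frac{1}{Y}}{2 + Y} = - \frac{2}{Y \left(2 + Y\right)}$)
$\frac{-4547409 - 2663380}{\left(1564591 - 428 \left(787 + w{\left(-18 \right)}\right)\right) + 3569830} = \frac{-4547409 - 2663380}{\left(1564591 - 428 \left(787 - \frac{2}{\left(-18\right) \left(2 - 18\right)}\right)\right) + 3569830} = - \frac{7210789}{\left(1564591 - 428 \left(787 - - \frac{1}{9 \left(-16\right)}\right)\right) + 3569830} = - \frac{7210789}{\left(1564591 - 428 \left(787 - \left(- \frac{1}{9}\right) \left(- \frac{1}{16}\right)\right)\right) + 3569830} = - \frac{7210789}{\left(1564591 - 428 \left(787 - \frac{1}{144}\right)\right) + 3569830} = - \frac{7210789}{\left(1564591 - 428 \cdot \frac{113327}{144}\right) + 3569830} = - \frac{7210789}{\left(1564591 - \frac{12125989}{36}\right) + 3569830} = - \frac{7210789}{\frac{44199287}{36} + 3569830} = - \frac{7210789}{\frac{172713167}{36}} = \left(-7210789\right) \frac{36}{172713167} = - \frac{259588404}{172713167}$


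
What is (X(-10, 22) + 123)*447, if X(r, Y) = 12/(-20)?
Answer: 273564/5 ≈ 54713.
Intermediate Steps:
X(r, Y) = -3/5 (X(r, Y) = 12*(-1/20) = -3/5)
(X(-10, 22) + 123)*447 = (-3/5 + 123)*447 = (612/5)*447 = 273564/5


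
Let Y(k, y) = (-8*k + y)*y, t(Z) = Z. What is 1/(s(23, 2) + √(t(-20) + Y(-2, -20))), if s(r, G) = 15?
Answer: 1/11 - 2*√15/165 ≈ 0.043964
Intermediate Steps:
Y(k, y) = y*(y - 8*k) (Y(k, y) = (y - 8*k)*y = y*(y - 8*k))
1/(s(23, 2) + √(t(-20) + Y(-2, -20))) = 1/(15 + √(-20 - 20*(-20 - 8*(-2)))) = 1/(15 + √(-20 - 20*(-20 + 16))) = 1/(15 + √(-20 - 20*(-4))) = 1/(15 + √(-20 + 80)) = 1/(15 + √60) = 1/(15 + 2*√15)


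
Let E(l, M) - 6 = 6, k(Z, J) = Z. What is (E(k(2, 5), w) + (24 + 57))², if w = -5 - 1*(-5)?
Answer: 8649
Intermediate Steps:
w = 0 (w = -5 + 5 = 0)
E(l, M) = 12 (E(l, M) = 6 + 6 = 12)
(E(k(2, 5), w) + (24 + 57))² = (12 + (24 + 57))² = (12 + 81)² = 93² = 8649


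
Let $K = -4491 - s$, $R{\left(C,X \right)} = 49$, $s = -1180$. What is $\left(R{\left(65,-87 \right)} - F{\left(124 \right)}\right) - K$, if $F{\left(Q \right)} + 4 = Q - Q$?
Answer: $3364$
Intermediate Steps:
$F{\left(Q \right)} = -4$ ($F{\left(Q \right)} = -4 + \left(Q - Q\right) = -4 + 0 = -4$)
$K = -3311$ ($K = -4491 - -1180 = -4491 + 1180 = -3311$)
$\left(R{\left(65,-87 \right)} - F{\left(124 \right)}\right) - K = \left(49 - -4\right) - -3311 = \left(49 + 4\right) + 3311 = 53 + 3311 = 3364$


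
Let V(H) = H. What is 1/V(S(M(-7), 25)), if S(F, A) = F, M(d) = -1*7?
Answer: -⅐ ≈ -0.14286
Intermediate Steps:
M(d) = -7
1/V(S(M(-7), 25)) = 1/(-7) = -⅐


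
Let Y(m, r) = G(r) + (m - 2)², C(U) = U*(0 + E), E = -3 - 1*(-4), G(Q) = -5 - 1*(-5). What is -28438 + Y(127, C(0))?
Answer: -12813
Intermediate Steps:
G(Q) = 0 (G(Q) = -5 + 5 = 0)
E = 1 (E = -3 + 4 = 1)
C(U) = U (C(U) = U*(0 + 1) = U*1 = U)
Y(m, r) = (-2 + m)² (Y(m, r) = 0 + (m - 2)² = 0 + (-2 + m)² = (-2 + m)²)
-28438 + Y(127, C(0)) = -28438 + (-2 + 127)² = -28438 + 125² = -28438 + 15625 = -12813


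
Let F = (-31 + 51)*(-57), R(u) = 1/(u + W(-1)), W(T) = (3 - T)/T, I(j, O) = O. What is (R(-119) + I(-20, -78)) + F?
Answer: -149815/123 ≈ -1218.0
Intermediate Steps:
W(T) = (3 - T)/T
R(u) = 1/(-4 + u) (R(u) = 1/(u + (3 - 1*(-1))/(-1)) = 1/(u - (3 + 1)) = 1/(u - 1*4) = 1/(u - 4) = 1/(-4 + u))
F = -1140 (F = 20*(-57) = -1140)
(R(-119) + I(-20, -78)) + F = (1/(-4 - 119) - 78) - 1140 = (1/(-123) - 78) - 1140 = (-1/123 - 78) - 1140 = -9595/123 - 1140 = -149815/123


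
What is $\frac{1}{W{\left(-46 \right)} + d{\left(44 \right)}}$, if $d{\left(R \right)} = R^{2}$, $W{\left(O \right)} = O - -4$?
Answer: $\frac{1}{1894} \approx 0.00052798$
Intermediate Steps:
$W{\left(O \right)} = 4 + O$ ($W{\left(O \right)} = O + 4 = 4 + O$)
$\frac{1}{W{\left(-46 \right)} + d{\left(44 \right)}} = \frac{1}{\left(4 - 46\right) + 44^{2}} = \frac{1}{-42 + 1936} = \frac{1}{1894}$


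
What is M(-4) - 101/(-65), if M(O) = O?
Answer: -159/65 ≈ -2.4462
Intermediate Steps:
M(-4) - 101/(-65) = -4 - 101/(-65) = -4 - 1/65*(-101) = -4 + 101/65 = -159/65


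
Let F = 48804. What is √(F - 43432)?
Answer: 2*√1343 ≈ 73.294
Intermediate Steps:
√(F - 43432) = √(48804 - 43432) = √5372 = 2*√1343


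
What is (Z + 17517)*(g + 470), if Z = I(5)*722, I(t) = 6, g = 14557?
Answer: 328324923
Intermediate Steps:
Z = 4332 (Z = 6*722 = 4332)
(Z + 17517)*(g + 470) = (4332 + 17517)*(14557 + 470) = 21849*15027 = 328324923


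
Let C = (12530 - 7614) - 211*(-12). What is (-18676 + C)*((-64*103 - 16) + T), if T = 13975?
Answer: -82716676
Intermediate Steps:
C = 7448 (C = 4916 + 2532 = 7448)
(-18676 + C)*((-64*103 - 16) + T) = (-18676 + 7448)*((-64*103 - 16) + 13975) = -11228*((-6592 - 16) + 13975) = -11228*(-6608 + 13975) = -11228*7367 = -82716676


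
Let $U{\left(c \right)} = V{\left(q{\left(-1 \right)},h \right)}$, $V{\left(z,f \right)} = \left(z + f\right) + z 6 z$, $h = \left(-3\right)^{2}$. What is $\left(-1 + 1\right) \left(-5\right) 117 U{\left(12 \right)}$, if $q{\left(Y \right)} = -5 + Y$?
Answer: $0$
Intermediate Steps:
$h = 9$
$V{\left(z,f \right)} = f + z + 6 z^{2}$ ($V{\left(z,f \right)} = \left(f + z\right) + 6 z z = \left(f + z\right) + 6 z^{2} = f + z + 6 z^{2}$)
$U{\left(c \right)} = 219$ ($U{\left(c \right)} = 9 - 6 + 6 \left(-5 - 1\right)^{2} = 9 - 6 + 6 \left(-6\right)^{2} = 9 - 6 + 6 \cdot 36 = 9 - 6 + 216 = 219$)
$\left(-1 + 1\right) \left(-5\right) 117 U{\left(12 \right)} = \left(-1 + 1\right) \left(-5\right) 117 \cdot 219 = 0 \left(-5\right) 117 \cdot 219 = 0 \cdot 117 \cdot 219 = 0 \cdot 219 = 0$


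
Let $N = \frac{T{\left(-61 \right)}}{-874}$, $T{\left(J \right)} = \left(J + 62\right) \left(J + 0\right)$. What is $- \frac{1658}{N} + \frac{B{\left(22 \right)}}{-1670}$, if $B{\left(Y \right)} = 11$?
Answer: $- \frac{2419984311}{101870} \approx -23756.0$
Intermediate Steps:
$T{\left(J \right)} = J \left(62 + J\right)$ ($T{\left(J \right)} = \left(62 + J\right) J = J \left(62 + J\right)$)
$N = \frac{61}{874}$ ($N = \frac{\left(-61\right) \left(62 - 61\right)}{-874} = \left(-61\right) 1 \left(- \frac{1}{874}\right) = \left(-61\right) \left(- \frac{1}{874}\right) = \frac{61}{874} \approx 0.069794$)
$- \frac{1658}{N} + \frac{B{\left(22 \right)}}{-1670} = - \frac{1658}{\frac{61}{874}} + \frac{11}{-1670} = \left(-1658\right) \frac{874}{61} + 11 \left(- \frac{1}{1670}\right) = - \frac{1449092}{61} - \frac{11}{1670} = - \frac{2419984311}{101870}$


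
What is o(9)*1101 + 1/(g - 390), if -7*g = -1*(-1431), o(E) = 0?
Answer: -7/4161 ≈ -0.0016823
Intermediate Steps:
g = -1431/7 (g = -(-1)*(-1431)/7 = -⅐*1431 = -1431/7 ≈ -204.43)
o(9)*1101 + 1/(g - 390) = 0*1101 + 1/(-1431/7 - 390) = 0 + 1/(-4161/7) = 0 - 7/4161 = -7/4161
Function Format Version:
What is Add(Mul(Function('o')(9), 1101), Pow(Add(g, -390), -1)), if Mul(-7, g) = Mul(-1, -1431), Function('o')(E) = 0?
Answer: Rational(-7, 4161) ≈ -0.0016823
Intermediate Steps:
g = Rational(-1431, 7) (g = Mul(Rational(-1, 7), Mul(-1, -1431)) = Mul(Rational(-1, 7), 1431) = Rational(-1431, 7) ≈ -204.43)
Add(Mul(Function('o')(9), 1101), Pow(Add(g, -390), -1)) = Add(Mul(0, 1101), Pow(Add(Rational(-1431, 7), -390), -1)) = Add(0, Pow(Rational(-4161, 7), -1)) = Add(0, Rational(-7, 4161)) = Rational(-7, 4161)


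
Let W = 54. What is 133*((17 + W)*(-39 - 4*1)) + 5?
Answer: -406044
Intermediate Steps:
133*((17 + W)*(-39 - 4*1)) + 5 = 133*((17 + 54)*(-39 - 4*1)) + 5 = 133*(71*(-39 - 4)) + 5 = 133*(71*(-43)) + 5 = 133*(-3053) + 5 = -406049 + 5 = -406044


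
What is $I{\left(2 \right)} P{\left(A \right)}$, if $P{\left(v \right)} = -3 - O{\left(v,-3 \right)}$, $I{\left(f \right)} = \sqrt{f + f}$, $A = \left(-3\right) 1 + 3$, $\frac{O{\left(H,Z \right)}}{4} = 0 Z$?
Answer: $-6$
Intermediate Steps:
$O{\left(H,Z \right)} = 0$ ($O{\left(H,Z \right)} = 4 \cdot 0 Z = 4 \cdot 0 = 0$)
$A = 0$ ($A = -3 + 3 = 0$)
$I{\left(f \right)} = \sqrt{2} \sqrt{f}$ ($I{\left(f \right)} = \sqrt{2 f} = \sqrt{2} \sqrt{f}$)
$P{\left(v \right)} = -3$ ($P{\left(v \right)} = -3 - 0 = -3 + 0 = -3$)
$I{\left(2 \right)} P{\left(A \right)} = \sqrt{2} \sqrt{2} \left(-3\right) = 2 \left(-3\right) = -6$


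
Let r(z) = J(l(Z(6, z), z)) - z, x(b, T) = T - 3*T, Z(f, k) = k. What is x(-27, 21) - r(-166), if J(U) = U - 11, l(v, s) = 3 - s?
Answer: -366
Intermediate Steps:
x(b, T) = -2*T
J(U) = -11 + U
r(z) = -8 - 2*z (r(z) = (-11 + (3 - z)) - z = (-8 - z) - z = -8 - 2*z)
x(-27, 21) - r(-166) = -2*21 - (-8 - 2*(-166)) = -42 - (-8 + 332) = -42 - 1*324 = -42 - 324 = -366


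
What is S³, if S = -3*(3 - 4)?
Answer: 27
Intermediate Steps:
S = 3 (S = -3*(-1) = 3)
S³ = 3³ = 27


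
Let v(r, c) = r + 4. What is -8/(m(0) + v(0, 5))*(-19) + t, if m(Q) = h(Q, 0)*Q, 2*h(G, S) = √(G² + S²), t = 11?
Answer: 49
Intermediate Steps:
v(r, c) = 4 + r
h(G, S) = √(G² + S²)/2
m(Q) = Q*√(Q²)/2 (m(Q) = (√(Q² + 0²)/2)*Q = (√(Q² + 0)/2)*Q = (√(Q²)/2)*Q = Q*√(Q²)/2)
-8/(m(0) + v(0, 5))*(-19) + t = -8/((½)*0*√(0²) + (4 + 0))*(-19) + 11 = -8/((½)*0*√0 + 4)*(-19) + 11 = -8/((½)*0*0 + 4)*(-19) + 11 = -8/(0 + 4)*(-19) + 11 = -8/4*(-19) + 11 = -8*¼*(-19) + 11 = -2*(-19) + 11 = 38 + 11 = 49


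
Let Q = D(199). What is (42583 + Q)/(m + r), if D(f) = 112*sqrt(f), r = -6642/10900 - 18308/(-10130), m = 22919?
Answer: 235094355550/126538974837 + 618335200*sqrt(199)/126538974837 ≈ 1.9268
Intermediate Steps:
r = 6613687/5520850 (r = -6642*1/10900 - 18308*(-1/10130) = -3321/5450 + 9154/5065 = 6613687/5520850 ≈ 1.1979)
Q = 112*sqrt(199) ≈ 1580.0
(42583 + Q)/(m + r) = (42583 + 112*sqrt(199))/(22919 + 6613687/5520850) = (42583 + 112*sqrt(199))/(126538974837/5520850) = (42583 + 112*sqrt(199))*(5520850/126538974837) = 235094355550/126538974837 + 618335200*sqrt(199)/126538974837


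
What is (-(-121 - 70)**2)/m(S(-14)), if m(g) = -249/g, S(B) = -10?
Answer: -364810/249 ≈ -1465.1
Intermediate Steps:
(-(-121 - 70)**2)/m(S(-14)) = (-(-121 - 70)**2)/((-249/(-10))) = (-1*(-191)**2)/((-249*(-1/10))) = (-1*36481)/(249/10) = -36481*10/249 = -364810/249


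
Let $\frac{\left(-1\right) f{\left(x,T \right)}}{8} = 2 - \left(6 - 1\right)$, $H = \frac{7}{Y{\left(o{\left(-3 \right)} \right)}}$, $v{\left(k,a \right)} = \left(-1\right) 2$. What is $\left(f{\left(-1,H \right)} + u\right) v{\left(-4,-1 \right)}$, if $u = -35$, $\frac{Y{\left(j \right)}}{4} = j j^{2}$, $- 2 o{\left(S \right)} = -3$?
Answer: $22$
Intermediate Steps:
$o{\left(S \right)} = \frac{3}{2}$ ($o{\left(S \right)} = \left(- \frac{1}{2}\right) \left(-3\right) = \frac{3}{2}$)
$v{\left(k,a \right)} = -2$
$Y{\left(j \right)} = 4 j^{3}$ ($Y{\left(j \right)} = 4 j j^{2} = 4 j^{3}$)
$H = \frac{14}{27}$ ($H = \frac{7}{4 \left(\frac{3}{2}\right)^{3}} = \frac{7}{4 \cdot \frac{27}{8}} = \frac{7}{\frac{27}{2}} = 7 \cdot \frac{2}{27} = \frac{14}{27} \approx 0.51852$)
$f{\left(x,T \right)} = 24$ ($f{\left(x,T \right)} = - 8 \left(2 - \left(6 - 1\right)\right) = - 8 \left(2 - 5\right) = \left(-8\right) \left(-3\right) = 24$)
$\left(f{\left(-1,H \right)} + u\right) v{\left(-4,-1 \right)} = \left(24 - 35\right) \left(-2\right) = \left(-11\right) \left(-2\right) = 22$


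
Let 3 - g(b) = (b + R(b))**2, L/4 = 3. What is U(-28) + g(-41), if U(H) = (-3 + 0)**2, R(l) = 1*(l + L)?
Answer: -4888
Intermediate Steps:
L = 12 (L = 4*3 = 12)
R(l) = 12 + l (R(l) = 1*(l + 12) = 1*(12 + l) = 12 + l)
U(H) = 9 (U(H) = (-3)**2 = 9)
g(b) = 3 - (12 + 2*b)**2 (g(b) = 3 - (b + (12 + b))**2 = 3 - (12 + 2*b)**2)
U(-28) + g(-41) = 9 + (3 - 4*(6 - 41)**2) = 9 + (3 - 4*(-35)**2) = 9 + (3 - 4*1225) = 9 + (3 - 4900) = 9 - 4897 = -4888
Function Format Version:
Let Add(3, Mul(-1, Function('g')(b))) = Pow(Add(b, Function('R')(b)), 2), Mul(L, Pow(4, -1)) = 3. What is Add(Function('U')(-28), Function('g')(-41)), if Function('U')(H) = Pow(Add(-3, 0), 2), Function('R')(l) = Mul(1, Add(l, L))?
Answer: -4888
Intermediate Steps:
L = 12 (L = Mul(4, 3) = 12)
Function('R')(l) = Add(12, l) (Function('R')(l) = Mul(1, Add(l, 12)) = Mul(1, Add(12, l)) = Add(12, l))
Function('U')(H) = 9 (Function('U')(H) = Pow(-3, 2) = 9)
Function('g')(b) = Add(3, Mul(-1, Pow(Add(12, Mul(2, b)), 2))) (Function('g')(b) = Add(3, Mul(-1, Pow(Add(b, Add(12, b)), 2))) = Add(3, Mul(-1, Pow(Add(12, Mul(2, b)), 2))))
Add(Function('U')(-28), Function('g')(-41)) = Add(9, Add(3, Mul(-4, Pow(Add(6, -41), 2)))) = Add(9, Add(3, Mul(-4, Pow(-35, 2)))) = Add(9, Add(3, Mul(-4, 1225))) = Add(9, Add(3, -4900)) = Add(9, -4897) = -4888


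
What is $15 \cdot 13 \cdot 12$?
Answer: $2340$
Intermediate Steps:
$15 \cdot 13 \cdot 12 = 195 \cdot 12 = 2340$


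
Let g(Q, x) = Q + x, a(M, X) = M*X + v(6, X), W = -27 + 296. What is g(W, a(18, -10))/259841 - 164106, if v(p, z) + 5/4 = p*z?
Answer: -170565868473/1039364 ≈ -1.6411e+5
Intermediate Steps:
v(p, z) = -5/4 + p*z
W = 269
a(M, X) = -5/4 + 6*X + M*X (a(M, X) = M*X + (-5/4 + 6*X) = -5/4 + 6*X + M*X)
g(W, a(18, -10))/259841 - 164106 = (269 + (-5/4 + 6*(-10) + 18*(-10)))/259841 - 164106 = (269 + (-5/4 - 60 - 180))*(1/259841) - 164106 = (269 - 965/4)*(1/259841) - 164106 = (111/4)*(1/259841) - 164106 = 111/1039364 - 164106 = -170565868473/1039364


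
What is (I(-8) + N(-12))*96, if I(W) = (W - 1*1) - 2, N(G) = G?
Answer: -2208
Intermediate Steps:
I(W) = -3 + W (I(W) = (W - 1) - 2 = (-1 + W) - 2 = -3 + W)
(I(-8) + N(-12))*96 = ((-3 - 8) - 12)*96 = (-11 - 12)*96 = -23*96 = -2208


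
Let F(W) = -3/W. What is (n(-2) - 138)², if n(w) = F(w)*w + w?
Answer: 20449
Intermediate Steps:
n(w) = -3 + w (n(w) = (-3/w)*w + w = -3 + w)
(n(-2) - 138)² = ((-3 - 2) - 138)² = (-5 - 138)² = (-143)² = 20449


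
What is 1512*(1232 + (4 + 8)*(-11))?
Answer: 1663200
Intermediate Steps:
1512*(1232 + (4 + 8)*(-11)) = 1512*(1232 + 12*(-11)) = 1512*(1232 - 132) = 1512*1100 = 1663200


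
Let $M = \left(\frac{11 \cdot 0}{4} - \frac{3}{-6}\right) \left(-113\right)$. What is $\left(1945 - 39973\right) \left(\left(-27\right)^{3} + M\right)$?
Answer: $750653706$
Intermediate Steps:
$M = - \frac{113}{2}$ ($M = \left(0 \cdot \frac{1}{4} - - \frac{1}{2}\right) \left(-113\right) = \left(0 + \frac{1}{2}\right) \left(-113\right) = \frac{1}{2} \left(-113\right) = - \frac{113}{2} \approx -56.5$)
$\left(1945 - 39973\right) \left(\left(-27\right)^{3} + M\right) = \left(1945 - 39973\right) \left(\left(-27\right)^{3} - \frac{113}{2}\right) = - 38028 \left(-19683 - \frac{113}{2}\right) = \left(-38028\right) \left(- \frac{39479}{2}\right) = 750653706$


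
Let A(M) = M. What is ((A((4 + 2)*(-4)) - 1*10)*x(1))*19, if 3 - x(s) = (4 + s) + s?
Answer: 1938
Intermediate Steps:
x(s) = -1 - 2*s (x(s) = 3 - ((4 + s) + s) = 3 - (4 + 2*s) = 3 + (-4 - 2*s) = -1 - 2*s)
((A((4 + 2)*(-4)) - 1*10)*x(1))*19 = (((4 + 2)*(-4) - 1*10)*(-1 - 2*1))*19 = ((6*(-4) - 10)*(-1 - 2))*19 = ((-24 - 10)*(-3))*19 = -34*(-3)*19 = 102*19 = 1938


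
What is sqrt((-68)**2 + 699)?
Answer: sqrt(5323) ≈ 72.959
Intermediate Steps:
sqrt((-68)**2 + 699) = sqrt(4624 + 699) = sqrt(5323)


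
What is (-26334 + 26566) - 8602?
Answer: -8370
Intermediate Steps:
(-26334 + 26566) - 8602 = 232 - 8602 = -8370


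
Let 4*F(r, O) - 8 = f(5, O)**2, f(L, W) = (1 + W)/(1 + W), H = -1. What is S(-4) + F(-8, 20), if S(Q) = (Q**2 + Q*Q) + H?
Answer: 133/4 ≈ 33.250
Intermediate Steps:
f(L, W) = 1
F(r, O) = 9/4 (F(r, O) = 2 + (1/4)*1**2 = 2 + (1/4)*1 = 2 + 1/4 = 9/4)
S(Q) = -1 + 2*Q**2 (S(Q) = (Q**2 + Q*Q) - 1 = (Q**2 + Q**2) - 1 = 2*Q**2 - 1 = -1 + 2*Q**2)
S(-4) + F(-8, 20) = (-1 + 2*(-4)**2) + 9/4 = (-1 + 2*16) + 9/4 = (-1 + 32) + 9/4 = 31 + 9/4 = 133/4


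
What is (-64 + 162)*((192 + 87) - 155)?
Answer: 12152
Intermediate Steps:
(-64 + 162)*((192 + 87) - 155) = 98*(279 - 155) = 98*124 = 12152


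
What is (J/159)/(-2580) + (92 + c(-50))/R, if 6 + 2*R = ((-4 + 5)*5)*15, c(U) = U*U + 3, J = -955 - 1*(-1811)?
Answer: 177415228/2358765 ≈ 75.215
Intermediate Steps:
J = 856 (J = -955 + 1811 = 856)
c(U) = 3 + U² (c(U) = U² + 3 = 3 + U²)
R = 69/2 (R = -3 + (((-4 + 5)*5)*15)/2 = -3 + ((1*5)*15)/2 = -3 + (5*15)/2 = -3 + (½)*75 = -3 + 75/2 = 69/2 ≈ 34.500)
(J/159)/(-2580) + (92 + c(-50))/R = (856/159)/(-2580) + (92 + (3 + (-50)²))/(69/2) = (856*(1/159))*(-1/2580) + (92 + (3 + 2500))*(2/69) = (856/159)*(-1/2580) + (92 + 2503)*(2/69) = -214/102555 + 2595*(2/69) = -214/102555 + 1730/23 = 177415228/2358765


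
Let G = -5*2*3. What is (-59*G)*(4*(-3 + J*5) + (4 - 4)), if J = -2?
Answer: -92040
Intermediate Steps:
G = -30 (G = -10*3 = -30)
(-59*G)*(4*(-3 + J*5) + (4 - 4)) = (-59*(-30))*(4*(-3 - 2*5) + (4 - 4)) = 1770*(4*(-3 - 10) + 0) = 1770*(4*(-13) + 0) = 1770*(-52 + 0) = 1770*(-52) = -92040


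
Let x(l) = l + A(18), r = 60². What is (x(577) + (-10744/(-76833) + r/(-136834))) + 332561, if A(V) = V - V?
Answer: 1751201578289666/5256683361 ≈ 3.3314e+5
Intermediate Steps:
A(V) = 0
r = 3600
x(l) = l (x(l) = l + 0 = l)
(x(577) + (-10744/(-76833) + r/(-136834))) + 332561 = (577 + (-10744/(-76833) + 3600/(-136834))) + 332561 = (577 + (-10744*(-1/76833) + 3600*(-1/136834))) + 332561 = (577 + (10744/76833 - 1800/68417)) + 332561 = (577 + 596772848/5256683361) + 332561 = 3033703072145/5256683361 + 332561 = 1751201578289666/5256683361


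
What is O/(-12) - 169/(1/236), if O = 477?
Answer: -159695/4 ≈ -39924.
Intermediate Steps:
O/(-12) - 169/(1/236) = 477/(-12) - 169/(1/236) = 477*(-1/12) - 169/1/236 = -159/4 - 169*236 = -159/4 - 39884 = -159695/4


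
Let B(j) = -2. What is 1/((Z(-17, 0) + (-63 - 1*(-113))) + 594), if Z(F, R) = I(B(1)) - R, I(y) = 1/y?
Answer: 2/1287 ≈ 0.0015540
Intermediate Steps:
Z(F, R) = -½ - R (Z(F, R) = 1/(-2) - R = -½ - R)
1/((Z(-17, 0) + (-63 - 1*(-113))) + 594) = 1/(((-½ - 1*0) + (-63 - 1*(-113))) + 594) = 1/(((-½ + 0) + (-63 + 113)) + 594) = 1/((-½ + 50) + 594) = 1/(99/2 + 594) = 1/(1287/2) = 2/1287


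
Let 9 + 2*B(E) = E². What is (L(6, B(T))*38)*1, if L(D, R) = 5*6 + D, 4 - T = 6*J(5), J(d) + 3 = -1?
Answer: 1368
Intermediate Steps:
J(d) = -4 (J(d) = -3 - 1 = -4)
T = 28 (T = 4 - 6*(-4) = 4 - 1*(-24) = 4 + 24 = 28)
B(E) = -9/2 + E²/2
L(D, R) = 30 + D
(L(6, B(T))*38)*1 = ((30 + 6)*38)*1 = (36*38)*1 = 1368*1 = 1368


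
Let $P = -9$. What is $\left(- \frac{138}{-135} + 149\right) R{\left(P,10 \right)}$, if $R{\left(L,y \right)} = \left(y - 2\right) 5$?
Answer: $\frac{54008}{9} \approx 6000.9$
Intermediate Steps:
$R{\left(L,y \right)} = -10 + 5 y$ ($R{\left(L,y \right)} = \left(-2 + y\right) 5 = -10 + 5 y$)
$\left(- \frac{138}{-135} + 149\right) R{\left(P,10 \right)} = \left(- \frac{138}{-135} + 149\right) \left(-10 + 5 \cdot 10\right) = \left(\left(-138\right) \left(- \frac{1}{135}\right) + 149\right) \left(-10 + 50\right) = \left(\frac{46}{45} + 149\right) 40 = \frac{6751}{45} \cdot 40 = \frac{54008}{9}$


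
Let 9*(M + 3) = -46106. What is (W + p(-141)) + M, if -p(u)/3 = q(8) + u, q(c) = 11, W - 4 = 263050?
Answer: 2324863/9 ≈ 2.5832e+5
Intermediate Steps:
W = 263054 (W = 4 + 263050 = 263054)
p(u) = -33 - 3*u (p(u) = -3*(11 + u) = -33 - 3*u)
M = -46133/9 (M = -3 + (1/9)*(-46106) = -3 - 46106/9 = -46133/9 ≈ -5125.9)
(W + p(-141)) + M = (263054 + (-33 - 3*(-141))) - 46133/9 = (263054 + (-33 + 423)) - 46133/9 = (263054 + 390) - 46133/9 = 263444 - 46133/9 = 2324863/9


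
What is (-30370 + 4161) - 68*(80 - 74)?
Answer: -26617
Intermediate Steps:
(-30370 + 4161) - 68*(80 - 74) = -26209 - 68*6 = -26209 - 408 = -26617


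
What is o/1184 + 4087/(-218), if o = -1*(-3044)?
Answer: -521927/32264 ≈ -16.177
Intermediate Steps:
o = 3044
o/1184 + 4087/(-218) = 3044/1184 + 4087/(-218) = 3044*(1/1184) + 4087*(-1/218) = 761/296 - 4087/218 = -521927/32264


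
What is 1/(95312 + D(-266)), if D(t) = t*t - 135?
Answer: 1/165933 ≈ 6.0265e-6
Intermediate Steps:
D(t) = -135 + t² (D(t) = t² - 135 = -135 + t²)
1/(95312 + D(-266)) = 1/(95312 + (-135 + (-266)²)) = 1/(95312 + (-135 + 70756)) = 1/(95312 + 70621) = 1/165933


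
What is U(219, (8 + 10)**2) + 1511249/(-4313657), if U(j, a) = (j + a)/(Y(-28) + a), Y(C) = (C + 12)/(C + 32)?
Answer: 1858716071/1380370240 ≈ 1.3465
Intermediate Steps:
Y(C) = (12 + C)/(32 + C)
U(j, a) = (a + j)/(-4 + a) (U(j, a) = (j + a)/((12 - 28)/(32 - 28) + a) = (a + j)/(-16/4 + a) = (a + j)/((1/4)*(-16) + a) = (a + j)/(-4 + a))
U(219, (8 + 10)**2) + 1511249/(-4313657) = ((8 + 10)**2 + 219)/(-4 + (8 + 10)**2) + 1511249/(-4313657) = (18**2 + 219)/(-4 + 18**2) + 1511249*(-1/4313657) = (324 + 219)/(-4 + 324) - 1511249/4313657 = 543/320 - 1511249/4313657 = 1858716071/1380370240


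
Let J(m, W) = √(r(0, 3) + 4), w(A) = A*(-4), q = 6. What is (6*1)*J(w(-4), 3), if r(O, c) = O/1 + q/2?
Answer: 6*√7 ≈ 15.875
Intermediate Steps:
r(O, c) = 3 + O (r(O, c) = O/1 + 6/2 = O*1 + 6*(½) = O + 3 = 3 + O)
w(A) = -4*A
J(m, W) = √7 (J(m, W) = √((3 + 0) + 4) = √(3 + 4) = √7)
(6*1)*J(w(-4), 3) = (6*1)*√7 = 6*√7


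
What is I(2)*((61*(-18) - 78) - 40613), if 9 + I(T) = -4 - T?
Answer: 626835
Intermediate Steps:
I(T) = -13 - T (I(T) = -9 + (-4 - T) = -13 - T)
I(2)*((61*(-18) - 78) - 40613) = (-13 - 1*2)*((61*(-18) - 78) - 40613) = (-13 - 2)*((-1098 - 78) - 40613) = -15*(-1176 - 40613) = -15*(-41789) = 626835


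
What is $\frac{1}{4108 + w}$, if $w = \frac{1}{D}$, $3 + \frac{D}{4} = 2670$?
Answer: $\frac{10668}{43824145} \approx 0.00024343$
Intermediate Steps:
$D = 10668$ ($D = -12 + 4 \cdot 2670 = -12 + 10680 = 10668$)
$w = \frac{1}{10668} \approx 9.3738 \cdot 10^{-5}$
$\frac{1}{4108 + w} = \frac{1}{4108 + \frac{1}{10668}} = \frac{1}{\frac{43824145}{10668}} = \frac{10668}{43824145}$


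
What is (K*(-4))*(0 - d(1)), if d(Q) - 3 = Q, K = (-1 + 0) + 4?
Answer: 48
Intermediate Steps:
K = 3 (K = -1 + 4 = 3)
d(Q) = 3 + Q
(K*(-4))*(0 - d(1)) = (3*(-4))*(0 - (3 + 1)) = -12*(0 - 1*4) = -12*(0 - 4) = -12*(-4) = 48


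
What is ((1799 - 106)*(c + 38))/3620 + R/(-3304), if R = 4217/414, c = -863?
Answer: -95526696857/247581936 ≈ -385.84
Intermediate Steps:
R = 4217/414 (R = 4217*(1/414) = 4217/414 ≈ 10.186)
((1799 - 106)*(c + 38))/3620 + R/(-3304) = ((1799 - 106)*(-863 + 38))/3620 + (4217/414)/(-3304) = (1693*(-825))*(1/3620) + (4217/414)*(-1/3304) = -1396725*1/3620 - 4217/1367856 = -279345/724 - 4217/1367856 = -95526696857/247581936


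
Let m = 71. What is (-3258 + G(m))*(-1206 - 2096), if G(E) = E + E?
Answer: 10289032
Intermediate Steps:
G(E) = 2*E
(-3258 + G(m))*(-1206 - 2096) = (-3258 + 2*71)*(-1206 - 2096) = (-3258 + 142)*(-3302) = -3116*(-3302) = 10289032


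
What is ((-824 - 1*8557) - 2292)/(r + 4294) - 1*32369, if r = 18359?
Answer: -81474070/2517 ≈ -32370.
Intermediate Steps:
((-824 - 1*8557) - 2292)/(r + 4294) - 1*32369 = ((-824 - 1*8557) - 2292)/(18359 + 4294) - 1*32369 = ((-824 - 8557) - 2292)/22653 - 32369 = (-9381 - 2292)*(1/22653) - 32369 = -11673*1/22653 - 32369 = -1297/2517 - 32369 = -81474070/2517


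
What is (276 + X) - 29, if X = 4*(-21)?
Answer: 163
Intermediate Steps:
X = -84
(276 + X) - 29 = (276 - 84) - 29 = 192 - 29 = 163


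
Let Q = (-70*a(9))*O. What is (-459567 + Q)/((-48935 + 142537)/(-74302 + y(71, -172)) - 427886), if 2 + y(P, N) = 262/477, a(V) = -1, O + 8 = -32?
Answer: 8193778069891/7582749731555 ≈ 1.0806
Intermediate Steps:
O = -40 (O = -8 - 32 = -40)
y(P, N) = -692/477 (y(P, N) = -2 + 262/477 = -692/477)
Q = -2800 (Q = -70*(-1)*(-40) = 70*(-40) = -2800)
(-459567 + Q)/((-48935 + 142537)/(-74302 + y(71, -172)) - 427886) = (-459567 - 2800)/((-48935 + 142537)/(-74302 - 692/477) - 427886) = -462367/(93602/(-35442746/477) - 427886) = -462367/(93602*(-477/35442746) - 427886) = -462367/(-22324077/17721373 - 427886) = -462367/(-7582749731555/17721373) = -462367*(-17721373/7582749731555) = 8193778069891/7582749731555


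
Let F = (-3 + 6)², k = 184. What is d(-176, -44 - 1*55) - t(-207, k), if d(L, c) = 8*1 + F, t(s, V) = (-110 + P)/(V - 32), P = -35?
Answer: 2729/152 ≈ 17.954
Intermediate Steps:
F = 9 (F = 3² = 9)
t(s, V) = -145/(-32 + V) (t(s, V) = (-110 - 35)/(V - 32) = -145/(-32 + V))
d(L, c) = 17 (d(L, c) = 8*1 + 9 = 8 + 9 = 17)
d(-176, -44 - 1*55) - t(-207, k) = 17 - (-145)/(-32 + 184) = 17 - (-145)/152 = 17 - 1*(-145/152) = 17 + 145/152 = 2729/152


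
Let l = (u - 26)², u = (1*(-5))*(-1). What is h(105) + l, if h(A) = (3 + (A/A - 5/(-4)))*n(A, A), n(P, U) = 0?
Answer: 441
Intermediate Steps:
u = 5 (u = -5*(-1) = 5)
h(A) = 0 (h(A) = (3 + (A/A - 5/(-4)))*0 = (3 + (1 - 5*(-¼)))*0 = (3 + (1 + 5/4))*0 = (3 + 9/4)*0 = (21/4)*0 = 0)
l = 441 (l = (5 - 26)² = (-21)² = 441)
h(105) + l = 0 + 441 = 441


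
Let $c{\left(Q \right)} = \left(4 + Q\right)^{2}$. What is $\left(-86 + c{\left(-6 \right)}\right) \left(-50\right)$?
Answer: $4100$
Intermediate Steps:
$\left(-86 + c{\left(-6 \right)}\right) \left(-50\right) = \left(-86 + \left(4 - 6\right)^{2}\right) \left(-50\right) = \left(-86 + \left(-2\right)^{2}\right) \left(-50\right) = \left(-86 + 4\right) \left(-50\right) = \left(-82\right) \left(-50\right) = 4100$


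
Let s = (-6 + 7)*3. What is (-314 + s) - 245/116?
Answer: -36321/116 ≈ -313.11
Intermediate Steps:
s = 3 (s = 1*3 = 3)
(-314 + s) - 245/116 = (-314 + 3) - 245/116 = -311 - 245*1/116 = -311 - 245/116 = -36321/116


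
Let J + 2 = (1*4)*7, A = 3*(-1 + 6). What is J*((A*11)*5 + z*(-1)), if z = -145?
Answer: 25220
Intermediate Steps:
A = 15 (A = 3*5 = 15)
J = 26 (J = -2 + (1*4)*7 = -2 + 4*7 = -2 + 28 = 26)
J*((A*11)*5 + z*(-1)) = 26*((15*11)*5 - 145*(-1)) = 26*(165*5 + 145) = 26*(825 + 145) = 26*970 = 25220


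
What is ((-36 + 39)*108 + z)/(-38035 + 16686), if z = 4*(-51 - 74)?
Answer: 176/21349 ≈ 0.0082439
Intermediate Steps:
z = -500 (z = 4*(-125) = -500)
((-36 + 39)*108 + z)/(-38035 + 16686) = ((-36 + 39)*108 - 500)/(-38035 + 16686) = (3*108 - 500)/(-21349) = (324 - 500)*(-1/21349) = -176*(-1/21349) = 176/21349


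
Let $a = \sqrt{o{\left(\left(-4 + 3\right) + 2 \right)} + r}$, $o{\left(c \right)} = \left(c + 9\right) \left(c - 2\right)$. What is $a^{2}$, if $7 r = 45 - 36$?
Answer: $- \frac{61}{7} \approx -8.7143$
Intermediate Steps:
$r = \frac{9}{7}$ ($r = \frac{45 - 36}{7} = \frac{1}{7} \cdot 9 = \frac{9}{7} \approx 1.2857$)
$o{\left(c \right)} = \left(-2 + c\right) \left(9 + c\right)$ ($o{\left(c \right)} = \left(9 + c\right) \left(-2 + c\right) = \left(-2 + c\right) \left(9 + c\right)$)
$a = \frac{i \sqrt{427}}{7}$ ($a = \sqrt{\left(-18 + \left(\left(-4 + 3\right) + 2\right)^{2} + 7 \left(\left(-4 + 3\right) + 2\right)\right) + \frac{9}{7}} = \sqrt{\left(-18 + \left(-1 + 2\right)^{2} + 7 \left(-1 + 2\right)\right) + \frac{9}{7}} = \sqrt{\left(-18 + 1^{2} + 7 \cdot 1\right) + \frac{9}{7}} = \sqrt{\left(-18 + 1 + 7\right) + \frac{9}{7}} = \sqrt{-10 + \frac{9}{7}} = \sqrt{- \frac{61}{7}} = \frac{i \sqrt{427}}{7} \approx 2.952 i$)
$a^{2} = \left(\frac{i \sqrt{427}}{7}\right)^{2} = - \frac{61}{7}$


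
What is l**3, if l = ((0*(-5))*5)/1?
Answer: 0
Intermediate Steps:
l = 0 (l = (0*5)*1 = 0*1 = 0)
l**3 = 0**3 = 0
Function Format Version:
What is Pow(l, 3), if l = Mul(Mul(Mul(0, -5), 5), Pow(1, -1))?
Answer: 0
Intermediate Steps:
l = 0 (l = Mul(Mul(0, 5), 1) = Mul(0, 1) = 0)
Pow(l, 3) = Pow(0, 3) = 0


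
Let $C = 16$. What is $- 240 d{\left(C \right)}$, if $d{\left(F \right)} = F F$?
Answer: $-61440$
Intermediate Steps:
$d{\left(F \right)} = F^{2}$
$- 240 d{\left(C \right)} = - 240 \cdot 16^{2} = \left(-240\right) 256 = -61440$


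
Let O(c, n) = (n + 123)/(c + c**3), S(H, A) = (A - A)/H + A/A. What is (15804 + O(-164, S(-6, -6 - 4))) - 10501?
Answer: 5848026400/1102777 ≈ 5303.0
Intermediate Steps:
S(H, A) = 1 (S(H, A) = 0/H + 1 = 0 + 1 = 1)
O(c, n) = (123 + n)/(c + c**3)
(15804 + O(-164, S(-6, -6 - 4))) - 10501 = (15804 + (123 + 1)/(-164 + (-164)**3)) - 10501 = (15804 + 124/(-164 - 4410944)) - 10501 = (15804 + 124/(-4411108)) - 10501 = (15804 - 1/4411108*124) - 10501 = (15804 - 31/1102777) - 10501 = 17428287677/1102777 - 10501 = 5848026400/1102777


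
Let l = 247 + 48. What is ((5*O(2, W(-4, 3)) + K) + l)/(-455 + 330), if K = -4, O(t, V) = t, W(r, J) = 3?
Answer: -301/125 ≈ -2.4080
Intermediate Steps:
l = 295
((5*O(2, W(-4, 3)) + K) + l)/(-455 + 330) = ((5*2 - 4) + 295)/(-455 + 330) = ((10 - 4) + 295)/(-125) = (6 + 295)*(-1/125) = 301*(-1/125) = -301/125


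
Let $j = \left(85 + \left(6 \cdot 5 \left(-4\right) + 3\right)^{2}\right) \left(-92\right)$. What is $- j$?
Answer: $1267208$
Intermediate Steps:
$j = -1267208$ ($j = \left(85 + \left(30 \left(-4\right) + 3\right)^{2}\right) \left(-92\right) = \left(85 + \left(-120 + 3\right)^{2}\right) \left(-92\right) = \left(85 + \left(-117\right)^{2}\right) \left(-92\right) = \left(85 + 13689\right) \left(-92\right) = 13774 \left(-92\right) = -1267208$)
$- j = \left(-1\right) \left(-1267208\right) = 1267208$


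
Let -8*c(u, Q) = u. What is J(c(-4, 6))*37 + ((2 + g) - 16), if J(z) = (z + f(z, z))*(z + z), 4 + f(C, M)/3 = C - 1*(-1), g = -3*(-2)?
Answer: -267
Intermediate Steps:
c(u, Q) = -u/8
g = 6
f(C, M) = -9 + 3*C (f(C, M) = -12 + 3*(C - 1*(-1)) = -12 + 3*(C + 1) = -12 + 3*(1 + C) = -12 + (3 + 3*C) = -9 + 3*C)
J(z) = 2*z*(-9 + 4*z) (J(z) = (z + (-9 + 3*z))*(z + z) = (-9 + 4*z)*(2*z) = 2*z*(-9 + 4*z))
J(c(-4, 6))*37 + ((2 + g) - 16) = (2*(-⅛*(-4))*(-9 + 4*(-⅛*(-4))))*37 + ((2 + 6) - 16) = (2*(½)*(-9 + 4*(½)))*37 + (8 - 16) = (2*(½)*(-9 + 2))*37 - 8 = (2*(½)*(-7))*37 - 8 = -7*37 - 8 = -259 - 8 = -267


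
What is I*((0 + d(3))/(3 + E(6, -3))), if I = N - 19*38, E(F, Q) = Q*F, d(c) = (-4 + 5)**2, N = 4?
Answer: 718/15 ≈ 47.867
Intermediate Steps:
d(c) = 1 (d(c) = 1**2 = 1)
E(F, Q) = F*Q
I = -718 (I = 4 - 19*38 = 4 - 722 = -718)
I*((0 + d(3))/(3 + E(6, -3))) = -718*(0 + 1)/(3 + 6*(-3)) = -718/(3 - 18) = -718/(-15) = -718*(-1)/15 = -718*(-1/15) = 718/15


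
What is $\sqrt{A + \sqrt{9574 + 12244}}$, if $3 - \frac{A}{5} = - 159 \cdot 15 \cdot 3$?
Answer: $\sqrt{35790 + \sqrt{21818}} \approx 189.57$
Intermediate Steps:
$A = 35790$ ($A = 15 - 5 \left(- 159 \cdot 15 \cdot 3\right) = 15 - 5 \left(\left(-159\right) 45\right) = 15 - -35775 = 15 + 35775 = 35790$)
$\sqrt{A + \sqrt{9574 + 12244}} = \sqrt{35790 + \sqrt{9574 + 12244}} = \sqrt{35790 + \sqrt{21818}}$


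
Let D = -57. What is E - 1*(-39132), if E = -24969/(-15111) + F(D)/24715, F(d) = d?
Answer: 4871726768896/124489455 ≈ 39134.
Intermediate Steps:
E = 205415836/124489455 (E = -24969/(-15111) - 57/24715 = -24969*(-1/15111) - 57*1/24715 = 8323/5037 - 57/24715 = 205415836/124489455 ≈ 1.6501)
E - 1*(-39132) = 205415836/124489455 - 1*(-39132) = 205415836/124489455 + 39132 = 4871726768896/124489455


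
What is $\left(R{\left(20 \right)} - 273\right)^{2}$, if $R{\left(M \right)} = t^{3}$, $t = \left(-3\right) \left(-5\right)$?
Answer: $9622404$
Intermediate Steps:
$t = 15$
$R{\left(M \right)} = 3375$ ($R{\left(M \right)} = 15^{3} = 3375$)
$\left(R{\left(20 \right)} - 273\right)^{2} = \left(3375 - 273\right)^{2} = 3102^{2} = 9622404$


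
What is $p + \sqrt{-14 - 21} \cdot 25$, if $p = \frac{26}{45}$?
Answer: $\frac{26}{45} + 25 i \sqrt{35} \approx 0.57778 + 147.9 i$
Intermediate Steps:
$p = \frac{26}{45}$ ($p = 26 \cdot \frac{1}{45} = \frac{26}{45} \approx 0.57778$)
$p + \sqrt{-14 - 21} \cdot 25 = \frac{26}{45} + \sqrt{-14 - 21} \cdot 25 = \frac{26}{45} + \sqrt{-35} \cdot 25 = \frac{26}{45} + i \sqrt{35} \cdot 25 = \frac{26}{45} + 25 i \sqrt{35}$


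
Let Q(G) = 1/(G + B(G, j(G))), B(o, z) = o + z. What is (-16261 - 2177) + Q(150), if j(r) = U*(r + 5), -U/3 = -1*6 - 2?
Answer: -74120759/4020 ≈ -18438.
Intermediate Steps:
U = 24 (U = -3*(-1*6 - 2) = -3*(-6 - 2) = -3*(-8) = 24)
j(r) = 120 + 24*r (j(r) = 24*(r + 5) = 24*(5 + r) = 120 + 24*r)
Q(G) = 1/(120 + 26*G) (Q(G) = 1/(G + (G + (120 + 24*G))) = 1/(G + (120 + 25*G)) = 1/(120 + 26*G))
(-16261 - 2177) + Q(150) = (-16261 - 2177) + 1/(2*(60 + 13*150)) = -18438 + 1/(2*(60 + 1950)) = -18438 + (½)/2010 = -18438 + (½)*(1/2010) = -18438 + 1/4020 = -74120759/4020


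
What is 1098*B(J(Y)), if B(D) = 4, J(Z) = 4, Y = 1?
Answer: 4392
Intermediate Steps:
1098*B(J(Y)) = 1098*4 = 4392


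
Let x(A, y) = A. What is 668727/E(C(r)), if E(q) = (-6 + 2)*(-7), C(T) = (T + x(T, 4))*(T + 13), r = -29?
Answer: 668727/28 ≈ 23883.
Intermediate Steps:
C(T) = 2*T*(13 + T) (C(T) = (T + T)*(T + 13) = (2*T)*(13 + T) = 2*T*(13 + T))
E(q) = 28 (E(q) = -4*(-7) = 28)
668727/E(C(r)) = 668727/28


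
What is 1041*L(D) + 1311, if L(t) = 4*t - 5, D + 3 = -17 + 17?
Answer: -16386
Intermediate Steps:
D = -3 (D = -3 + (-17 + 17) = -3 + 0 = -3)
L(t) = -5 + 4*t
1041*L(D) + 1311 = 1041*(-5 + 4*(-3)) + 1311 = 1041*(-5 - 12) + 1311 = 1041*(-17) + 1311 = -17697 + 1311 = -16386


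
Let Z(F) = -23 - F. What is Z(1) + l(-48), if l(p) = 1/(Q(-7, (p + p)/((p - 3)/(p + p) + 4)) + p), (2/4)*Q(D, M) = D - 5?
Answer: -1729/72 ≈ -24.014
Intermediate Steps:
Q(D, M) = -10 + 2*D (Q(D, M) = 2*(D - 5) = 2*(-5 + D) = -10 + 2*D)
l(p) = 1/(-24 + p) (l(p) = 1/((-10 + 2*(-7)) + p) = 1/((-10 - 14) + p) = 1/(-24 + p))
Z(1) + l(-48) = (-23 - 1*1) + 1/(-24 - 48) = (-23 - 1) + 1/(-72) = -24 - 1/72 = -1729/72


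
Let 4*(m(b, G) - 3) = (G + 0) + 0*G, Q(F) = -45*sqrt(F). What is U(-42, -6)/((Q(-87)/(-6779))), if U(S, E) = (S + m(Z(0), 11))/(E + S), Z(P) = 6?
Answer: -6779*I*sqrt(87)/5184 ≈ -12.197*I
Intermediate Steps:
m(b, G) = 3 + G/4 (m(b, G) = 3 + ((G + 0) + 0*G)/4 = 3 + (G + 0)/4 = 3 + G/4)
U(S, E) = (23/4 + S)/(E + S) (U(S, E) = (S + (3 + (1/4)*11))/(E + S) = (S + (3 + 11/4))/(E + S) = (S + 23/4)/(E + S) = (23/4 + S)/(E + S))
U(-42, -6)/((Q(-87)/(-6779))) = ((23/4 - 42)/(-6 - 42))/((-45*I*sqrt(87)/(-6779))) = (-145/4/(-48))/((-45*I*sqrt(87)*(-1/6779))) = (-1/48*(-145/4))/((-45*I*sqrt(87)*(-1/6779))) = 145/(192*((45*I*sqrt(87)/6779))) = 145*(-6779*I*sqrt(87)/3915)/192 = -6779*I*sqrt(87)/5184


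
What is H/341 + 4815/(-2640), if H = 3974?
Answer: 53633/5456 ≈ 9.8301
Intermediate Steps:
H/341 + 4815/(-2640) = 3974/341 + 4815/(-2640) = 3974*(1/341) + 4815*(-1/2640) = 3974/341 - 321/176 = 53633/5456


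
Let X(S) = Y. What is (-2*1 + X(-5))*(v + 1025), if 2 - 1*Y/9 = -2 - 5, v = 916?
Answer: 153339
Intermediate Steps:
Y = 81 (Y = 18 - 9*(-2 - 5) = 18 - 9*(-7) = 18 + 63 = 81)
X(S) = 81
(-2*1 + X(-5))*(v + 1025) = (-2*1 + 81)*(916 + 1025) = (-2 + 81)*1941 = 79*1941 = 153339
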